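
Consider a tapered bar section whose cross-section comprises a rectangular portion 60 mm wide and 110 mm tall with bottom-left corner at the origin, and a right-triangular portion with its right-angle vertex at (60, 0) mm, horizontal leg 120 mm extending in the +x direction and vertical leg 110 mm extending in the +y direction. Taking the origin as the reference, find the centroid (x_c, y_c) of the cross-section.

rectangular portion: A = 60 × 110 = 6600.00, centroid at (30.00, 55.00).
triangular portion: A = ½·120·110 = 6600.00, centroid at (100.00, 36.67).
ΣA = 13200.00 mm², ΣAx_c = 858000.00 mm³, ΣAy_c = 605000.00 mm³.
x_c = 858000.00/13200.00 = 65.00 mm; y_c = 605000.00/13200.00 = 45.83 mm.

x_c = 65.00 mm, y_c = 45.83 mm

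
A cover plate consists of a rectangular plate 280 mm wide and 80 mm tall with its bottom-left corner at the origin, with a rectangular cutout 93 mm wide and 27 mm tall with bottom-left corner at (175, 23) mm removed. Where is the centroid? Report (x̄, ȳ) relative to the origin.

plate: A = 280 × 80 = 22400.00, centroid at (140.00, 40.00).
hole: A = −(93 × 27) = -2511.00, centroid at (221.50, 36.50).
ΣA = 19889.00 mm², ΣAx̄ = 2579813.50 mm³, ΣAȳ = 804348.50 mm³.
x̄ = 2579813.50/19889.00 = 129.71 mm; ȳ = 804348.50/19889.00 = 40.44 mm.

x̄ = 129.71 mm, ȳ = 40.44 mm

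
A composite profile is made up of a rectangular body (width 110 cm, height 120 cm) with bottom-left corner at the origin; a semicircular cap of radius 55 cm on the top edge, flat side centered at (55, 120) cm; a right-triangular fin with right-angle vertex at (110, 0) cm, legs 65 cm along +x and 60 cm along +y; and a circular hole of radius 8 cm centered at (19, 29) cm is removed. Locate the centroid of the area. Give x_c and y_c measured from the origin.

x_c = 62.96 cm, y_c = 76.46 cm

Part | A | x̄ᵢ | ȳᵢ | A·x̄ᵢ | A·ȳᵢ
rectangular body | 13200.00 | 55.00 | 60.00 | 726000.00 | 792000.00
semicircular top | 4751.66 | 55.00 | 143.34 | 261341.24 | 681115.73
triangular fin | 1950.00 | 131.67 | 20.00 | 256750.00 | 39000.00
hole | -201.06 | 19.00 | 29.00 | -3820.18 | -5830.80
Σ | 19700.60 |  |  | 1240271.06 | 1506284.94
x_c = 1240271.06 / 19700.60 = 62.96 cm
y_c = 1506284.94 / 19700.60 = 76.46 cm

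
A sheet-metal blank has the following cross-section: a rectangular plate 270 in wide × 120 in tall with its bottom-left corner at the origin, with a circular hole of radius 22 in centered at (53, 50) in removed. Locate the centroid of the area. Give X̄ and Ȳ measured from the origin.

plate: A = 270 × 120 = 32400.00, centroid at (135.00, 60.00).
hole: A = −π·22² = -1520.53, centroid at (53.00, 50.00).
ΣA = 30879.47 in²
ΣAX̄ = (32400.00)(135.00) + (-1520.53)(53.00) = 4293411.87 in³
ΣAȲ = (32400.00)(60.00) + (-1520.53)(50.00) = 1867973.46 in³
X̄ = 4293411.87 / 30879.47 = 139.04 in
Ȳ = 1867973.46 / 30879.47 = 60.49 in

X̄ = 139.04 in, Ȳ = 60.49 in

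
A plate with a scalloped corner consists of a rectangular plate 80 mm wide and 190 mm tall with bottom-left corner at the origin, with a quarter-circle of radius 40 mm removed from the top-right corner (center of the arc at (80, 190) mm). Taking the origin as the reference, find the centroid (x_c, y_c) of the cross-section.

x_c = 37.93 mm, y_c = 87.97 mm

plate: A = 80 × 190 = 15200.00, centroid at (40.00, 95.00).
removed quarter-circle: A = −¼π·40² = -1256.64, centroid at (63.02, 173.02).
ΣA = 13943.36 mm², ΣAx_c = 528802.37 mm³, ΣAy_c = 1226572.29 mm³.
x_c = 528802.37/13943.36 = 37.93 mm; y_c = 1226572.29/13943.36 = 87.97 mm.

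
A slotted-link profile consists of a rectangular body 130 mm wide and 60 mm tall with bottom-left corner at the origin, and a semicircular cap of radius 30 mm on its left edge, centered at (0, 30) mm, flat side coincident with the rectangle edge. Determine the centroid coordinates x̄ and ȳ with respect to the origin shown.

x̄ = 53.07 mm, ȳ = 30.00 mm

rectangular body: A = 130 × 60 = 7800.00, centroid at (65.00, 30.00).
semicircular end: A = ½π·30² = 1413.72, centroid at (-12.73, 30.00).
ΣA = 9213.72 mm²
ΣAx̄ = (7800.00)(65.00) + (1413.72)(-12.73) = 489000.00 mm³
ΣAȳ = (7800.00)(30.00) + (1413.72)(30.00) = 276411.50 mm³
x̄ = 489000.00 / 9213.72 = 53.07 mm
ȳ = 276411.50 / 9213.72 = 30.00 mm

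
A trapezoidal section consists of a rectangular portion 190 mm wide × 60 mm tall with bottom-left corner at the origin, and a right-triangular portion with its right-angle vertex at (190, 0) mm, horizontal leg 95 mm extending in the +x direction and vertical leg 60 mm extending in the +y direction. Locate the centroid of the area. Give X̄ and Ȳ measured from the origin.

X̄ = 120.33 mm, Ȳ = 28.00 mm

Part | A | x̄ᵢ | ȳᵢ | A·x̄ᵢ | A·ȳᵢ
rectangular portion | 11400.00 | 95.00 | 30.00 | 1083000.00 | 342000.00
triangular portion | 2850.00 | 221.67 | 20.00 | 631750.00 | 57000.00
Σ | 14250.00 |  |  | 1714750.00 | 399000.00
X̄ = 1714750.00 / 14250.00 = 120.33 mm
Ȳ = 399000.00 / 14250.00 = 28.00 mm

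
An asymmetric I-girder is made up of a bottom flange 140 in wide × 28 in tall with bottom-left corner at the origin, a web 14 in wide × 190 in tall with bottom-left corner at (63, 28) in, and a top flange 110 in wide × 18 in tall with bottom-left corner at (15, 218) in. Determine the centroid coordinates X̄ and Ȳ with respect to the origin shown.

bottom flange: A = 140 × 28 = 3920.00, centroid at (70.00, 14.00).
web: A = 14 × 190 = 2660.00, centroid at (70.00, 123.00).
top flange: A = 110 × 18 = 1980.00, centroid at (70.00, 227.00).
ΣA = 8560.00 in²
ΣAX̄ = (3920.00)(70.00) + (2660.00)(70.00) + (1980.00)(70.00) = 599200.00 in³
ΣAȲ = (3920.00)(14.00) + (2660.00)(123.00) + (1980.00)(227.00) = 831520.00 in³
X̄ = 599200.00 / 8560.00 = 70.00 in
Ȳ = 831520.00 / 8560.00 = 97.14 in

X̄ = 70.00 in, Ȳ = 97.14 in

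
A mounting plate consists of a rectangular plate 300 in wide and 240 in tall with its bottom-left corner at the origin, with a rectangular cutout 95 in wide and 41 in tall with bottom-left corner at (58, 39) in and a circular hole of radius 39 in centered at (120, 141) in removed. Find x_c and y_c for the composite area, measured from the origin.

x_c = 155.00 in, y_c = 122.14 in

plate: A = 300 × 240 = 72000.00, centroid at (150.00, 120.00).
hole 1: A = −(95 × 41) = -3895.00, centroid at (105.50, 59.50).
hole 2: A = −π·39² = -4778.36, centroid at (120.00, 141.00).
ΣA = 63326.64 in²
ΣAx_c = (72000.00)(150.00) + (-3895.00)(105.50) + (-4778.36)(120.00) = 9815674.01 in³
ΣAy_c = (72000.00)(120.00) + (-3895.00)(59.50) + (-4778.36)(141.00) = 7734498.40 in³
x_c = 9815674.01 / 63326.64 = 155.00 in
y_c = 7734498.40 / 63326.64 = 122.14 in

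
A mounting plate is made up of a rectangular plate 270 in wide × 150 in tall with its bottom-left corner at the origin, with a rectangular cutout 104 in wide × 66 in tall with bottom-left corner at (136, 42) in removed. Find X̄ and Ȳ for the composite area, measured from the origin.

X̄ = 124.18 in, Ȳ = 75.00 in

plate: A = 270 × 150 = 40500.00, centroid at (135.00, 75.00).
hole: A = −(104 × 66) = -6864.00, centroid at (188.00, 75.00).
ΣA = 33636.00 in²
ΣAX̄ = (40500.00)(135.00) + (-6864.00)(188.00) = 4177068.00 in³
ΣAȲ = (40500.00)(75.00) + (-6864.00)(75.00) = 2522700.00 in³
X̄ = 4177068.00 / 33636.00 = 124.18 in
Ȳ = 2522700.00 / 33636.00 = 75.00 in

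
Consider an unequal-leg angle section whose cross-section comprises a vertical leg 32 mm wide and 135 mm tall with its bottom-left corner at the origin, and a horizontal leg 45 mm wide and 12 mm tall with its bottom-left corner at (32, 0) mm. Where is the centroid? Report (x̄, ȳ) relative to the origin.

x̄ = 20.28 mm, ȳ = 60.67 mm

vertical leg: A = 32 × 135 = 4320.00, centroid at (16.00, 67.50).
horizontal leg: A = 45 × 12 = 540.00, centroid at (54.50, 6.00).
ΣA = 4860.00 mm²
ΣAx̄ = (4320.00)(16.00) + (540.00)(54.50) = 98550.00 mm³
ΣAȳ = (4320.00)(67.50) + (540.00)(6.00) = 294840.00 mm³
x̄ = 98550.00 / 4860.00 = 20.28 mm
ȳ = 294840.00 / 4860.00 = 60.67 mm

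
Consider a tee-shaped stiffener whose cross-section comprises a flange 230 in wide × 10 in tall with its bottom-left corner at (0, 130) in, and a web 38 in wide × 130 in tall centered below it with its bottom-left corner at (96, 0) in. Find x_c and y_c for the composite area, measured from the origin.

x_c = 115.00 in, y_c = 87.24 in

web: A = 38 × 130 = 4940.00, centroid at (115.00, 65.00).
flange: A = 230 × 10 = 2300.00, centroid at (115.00, 135.00).
ΣA = 7240.00 in², ΣAx_c = 832600.00 in³, ΣAy_c = 631600.00 in³.
x_c = 832600.00/7240.00 = 115.00 in; y_c = 631600.00/7240.00 = 87.24 in.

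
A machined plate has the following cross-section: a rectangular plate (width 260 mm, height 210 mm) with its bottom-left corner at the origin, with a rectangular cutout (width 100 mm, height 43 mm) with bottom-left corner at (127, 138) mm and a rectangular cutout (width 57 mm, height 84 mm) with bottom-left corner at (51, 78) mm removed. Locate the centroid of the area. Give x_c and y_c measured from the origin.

Part | A | x̄ᵢ | ȳᵢ | A·x̄ᵢ | A·ȳᵢ
plate | 54600.00 | 130.00 | 105.00 | 7098000.00 | 5733000.00
hole 1 | -4300.00 | 177.00 | 159.50 | -761100.00 | -685850.00
hole 2 | -4788.00 | 79.50 | 120.00 | -380646.00 | -574560.00
Σ | 45512.00 |  |  | 5956254.00 | 4472590.00
x_c = 5956254.00 / 45512.00 = 130.87 mm
y_c = 4472590.00 / 45512.00 = 98.27 mm

x_c = 130.87 mm, y_c = 98.27 mm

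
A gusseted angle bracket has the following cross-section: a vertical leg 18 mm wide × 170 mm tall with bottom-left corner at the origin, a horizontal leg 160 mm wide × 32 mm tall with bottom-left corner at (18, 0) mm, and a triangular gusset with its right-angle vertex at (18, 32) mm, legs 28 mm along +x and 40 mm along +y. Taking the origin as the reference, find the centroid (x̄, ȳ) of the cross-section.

x̄ = 62.31 mm, ȳ = 42.04 mm

vertical leg: A = 18 × 170 = 3060.00, centroid at (9.00, 85.00).
horizontal leg: A = 160 × 32 = 5120.00, centroid at (98.00, 16.00).
gusset: A = ½·28·40 = 560.00, centroid at (27.33, 45.33).
ΣA = 8740.00 mm², ΣAx̄ = 544606.67 mm³, ΣAȳ = 367406.67 mm³.
x̄ = 544606.67/8740.00 = 62.31 mm; ȳ = 367406.67/8740.00 = 42.04 mm.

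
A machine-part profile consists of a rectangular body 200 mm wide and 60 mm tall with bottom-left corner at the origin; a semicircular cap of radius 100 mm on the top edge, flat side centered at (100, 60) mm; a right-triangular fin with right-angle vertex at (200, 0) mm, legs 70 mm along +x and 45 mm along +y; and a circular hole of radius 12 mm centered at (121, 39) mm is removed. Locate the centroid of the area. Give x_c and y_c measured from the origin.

rectangular body: A = 200 × 60 = 12000.00, centroid at (100.00, 30.00).
semicircular top: A = ½π·100² = 15707.96, centroid at (100.00, 102.44).
triangular fin: A = ½·70·45 = 1575.00, centroid at (223.33, 15.00).
hole: A = −π·12² = -452.39, centroid at (121.00, 39.00).
ΣA = 28830.57 mm², ΣAx_c = 3067807.22 mm³, ΣAy_c = 1975126.28 mm³.
x_c = 3067807.22/28830.57 = 106.41 mm; y_c = 1975126.28/28830.57 = 68.51 mm.

x_c = 106.41 mm, y_c = 68.51 mm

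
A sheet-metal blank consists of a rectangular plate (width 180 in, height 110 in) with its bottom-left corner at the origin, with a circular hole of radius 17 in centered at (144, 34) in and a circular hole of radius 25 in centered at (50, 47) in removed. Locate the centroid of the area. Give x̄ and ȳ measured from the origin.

x̄ = 91.74 in, ȳ = 57.05 in

Part | A | x̄ᵢ | ȳᵢ | A·x̄ᵢ | A·ȳᵢ
plate | 19800.00 | 90.00 | 55.00 | 1782000.00 | 1089000.00
hole 1 | -907.92 | 144.00 | 34.00 | -130740.52 | -30869.29
hole 2 | -1963.50 | 50.00 | 47.00 | -98174.77 | -92284.28
Σ | 16928.58 |  |  | 1553084.71 | 965846.43
x̄ = 1553084.71 / 16928.58 = 91.74 in
ȳ = 965846.43 / 16928.58 = 57.05 in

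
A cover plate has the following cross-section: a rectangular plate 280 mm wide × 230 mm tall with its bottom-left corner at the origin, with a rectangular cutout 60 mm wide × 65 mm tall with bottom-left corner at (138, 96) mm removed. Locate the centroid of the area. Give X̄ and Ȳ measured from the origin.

X̄ = 138.20 mm, Ȳ = 114.13 mm

plate: A = 280 × 230 = 64400.00, centroid at (140.00, 115.00).
hole: A = −(60 × 65) = -3900.00, centroid at (168.00, 128.50).
ΣA = 60500.00 mm², ΣAX̄ = 8360800.00 mm³, ΣAȲ = 6904850.00 mm³.
X̄ = 8360800.00/60500.00 = 138.20 mm; Ȳ = 6904850.00/60500.00 = 114.13 mm.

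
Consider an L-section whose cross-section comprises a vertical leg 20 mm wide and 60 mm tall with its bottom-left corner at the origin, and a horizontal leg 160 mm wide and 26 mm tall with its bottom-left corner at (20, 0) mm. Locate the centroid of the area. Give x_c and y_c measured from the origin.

Part | A | x̄ᵢ | ȳᵢ | A·x̄ᵢ | A·ȳᵢ
vertical leg | 1200.00 | 10.00 | 30.00 | 12000.00 | 36000.00
horizontal leg | 4160.00 | 100.00 | 13.00 | 416000.00 | 54080.00
Σ | 5360.00 |  |  | 428000.00 | 90080.00
x_c = 428000.00 / 5360.00 = 79.85 mm
y_c = 90080.00 / 5360.00 = 16.81 mm

x_c = 79.85 mm, y_c = 16.81 mm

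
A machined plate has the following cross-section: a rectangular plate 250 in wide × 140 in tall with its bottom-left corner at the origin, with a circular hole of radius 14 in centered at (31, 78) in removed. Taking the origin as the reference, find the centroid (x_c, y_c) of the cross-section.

Part | A | x̄ᵢ | ȳᵢ | A·x̄ᵢ | A·ȳᵢ
plate | 35000.00 | 125.00 | 70.00 | 4375000.00 | 2450000.00
hole | -615.75 | 31.00 | 78.00 | -19088.32 | -48028.67
Σ | 34384.25 |  |  | 4355911.68 | 2401971.33
x_c = 4355911.68 / 34384.25 = 126.68 in
y_c = 2401971.33 / 34384.25 = 69.86 in

x_c = 126.68 in, y_c = 69.86 in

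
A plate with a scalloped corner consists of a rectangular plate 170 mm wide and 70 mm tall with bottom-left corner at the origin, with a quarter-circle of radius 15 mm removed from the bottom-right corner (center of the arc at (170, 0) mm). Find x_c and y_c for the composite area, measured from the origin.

plate: A = 170 × 70 = 11900.00, centroid at (85.00, 35.00).
removed quarter-circle: A = −¼π·15² = -176.71, centroid at (163.63, 6.37).
ΣA = 11723.29 mm²
ΣAx_c = (11900.00)(85.00) + (-176.71)(163.63) = 982583.52 mm³
ΣAy_c = (11900.00)(35.00) + (-176.71)(6.37) = 415375.00 mm³
x_c = 982583.52 / 11723.29 = 83.81 mm
y_c = 415375.00 / 11723.29 = 35.43 mm

x_c = 83.81 mm, y_c = 35.43 mm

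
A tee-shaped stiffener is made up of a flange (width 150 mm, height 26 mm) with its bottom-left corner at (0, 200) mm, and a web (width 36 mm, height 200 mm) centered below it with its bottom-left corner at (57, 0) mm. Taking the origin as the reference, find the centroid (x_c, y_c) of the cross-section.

Part | A | x̄ᵢ | ȳᵢ | A·x̄ᵢ | A·ȳᵢ
web | 7200.00 | 75.00 | 100.00 | 540000.00 | 720000.00
flange | 3900.00 | 75.00 | 213.00 | 292500.00 | 830700.00
Σ | 11100.00 |  |  | 832500.00 | 1550700.00
x_c = 832500.00 / 11100.00 = 75.00 mm
y_c = 1550700.00 / 11100.00 = 139.70 mm

x_c = 75.00 mm, y_c = 139.70 mm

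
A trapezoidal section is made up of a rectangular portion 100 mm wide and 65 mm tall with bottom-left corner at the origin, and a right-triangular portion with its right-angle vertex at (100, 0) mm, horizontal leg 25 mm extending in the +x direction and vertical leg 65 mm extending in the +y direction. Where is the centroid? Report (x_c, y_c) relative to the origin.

Part | A | x̄ᵢ | ȳᵢ | A·x̄ᵢ | A·ȳᵢ
rectangular portion | 6500.00 | 50.00 | 32.50 | 325000.00 | 211250.00
triangular portion | 812.50 | 108.33 | 21.67 | 88020.83 | 17604.17
Σ | 7312.50 |  |  | 413020.83 | 228854.17
x_c = 413020.83 / 7312.50 = 56.48 mm
y_c = 228854.17 / 7312.50 = 31.30 mm

x_c = 56.48 mm, y_c = 31.30 mm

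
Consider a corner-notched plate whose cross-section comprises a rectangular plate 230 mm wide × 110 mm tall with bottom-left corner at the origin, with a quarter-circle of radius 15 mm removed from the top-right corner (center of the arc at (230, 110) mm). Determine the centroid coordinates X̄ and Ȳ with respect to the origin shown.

plate: A = 230 × 110 = 25300.00, centroid at (115.00, 55.00).
removed quarter-circle: A = −¼π·15² = -176.71, centroid at (223.63, 103.63).
ΣA = 25123.29 mm², ΣAX̄ = 2869980.65 mm³, ΣAȲ = 1373186.40 mm³.
X̄ = 2869980.65/25123.29 = 114.24 mm; Ȳ = 1373186.40/25123.29 = 54.66 mm.

X̄ = 114.24 mm, Ȳ = 54.66 mm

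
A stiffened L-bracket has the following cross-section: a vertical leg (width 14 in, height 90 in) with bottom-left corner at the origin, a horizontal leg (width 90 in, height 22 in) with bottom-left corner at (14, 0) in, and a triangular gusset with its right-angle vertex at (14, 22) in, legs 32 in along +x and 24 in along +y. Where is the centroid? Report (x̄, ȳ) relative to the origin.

x̄ = 37.28 in, ȳ = 24.83 in

vertical leg: A = 14 × 90 = 1260.00, centroid at (7.00, 45.00).
horizontal leg: A = 90 × 22 = 1980.00, centroid at (59.00, 11.00).
gusset: A = ½·32·24 = 384.00, centroid at (24.67, 30.00).
ΣA = 3624.00 in², ΣAx̄ = 135112.00 in³, ΣAȳ = 90000.00 in³.
x̄ = 135112.00/3624.00 = 37.28 in; ȳ = 90000.00/3624.00 = 24.83 in.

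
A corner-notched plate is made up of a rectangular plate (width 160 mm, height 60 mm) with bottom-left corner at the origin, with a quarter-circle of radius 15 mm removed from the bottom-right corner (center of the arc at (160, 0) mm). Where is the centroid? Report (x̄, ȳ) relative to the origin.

x̄ = 78.62 mm, ȳ = 30.44 mm

plate: A = 160 × 60 = 9600.00, centroid at (80.00, 30.00).
removed quarter-circle: A = −¼π·15² = -176.71, centroid at (153.63, 6.37).
ΣA = 9423.29 mm², ΣAx̄ = 740850.67 mm³, ΣAȳ = 286875.00 mm³.
x̄ = 740850.67/9423.29 = 78.62 mm; ȳ = 286875.00/9423.29 = 30.44 mm.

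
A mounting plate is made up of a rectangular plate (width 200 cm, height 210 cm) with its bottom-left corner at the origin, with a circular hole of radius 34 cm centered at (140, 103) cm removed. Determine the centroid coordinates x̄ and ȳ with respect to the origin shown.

x̄ = 96.21 cm, ȳ = 105.19 cm

Part | A | x̄ᵢ | ȳᵢ | A·x̄ᵢ | A·ȳᵢ
plate | 42000.00 | 100.00 | 105.00 | 4200000.00 | 4410000.00
hole | -3631.68 | 140.00 | 103.00 | -508435.36 | -374063.15
Σ | 38368.32 |  |  | 3691564.64 | 4035936.85
x̄ = 3691564.64 / 38368.32 = 96.21 cm
ȳ = 4035936.85 / 38368.32 = 105.19 cm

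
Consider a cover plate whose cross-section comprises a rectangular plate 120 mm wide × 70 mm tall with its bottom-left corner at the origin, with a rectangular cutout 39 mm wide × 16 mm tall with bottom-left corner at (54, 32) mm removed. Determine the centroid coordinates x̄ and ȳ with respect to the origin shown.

plate: A = 120 × 70 = 8400.00, centroid at (60.00, 35.00).
hole: A = −(39 × 16) = -624.00, centroid at (73.50, 40.00).
ΣA = 7776.00 mm², ΣAx̄ = 458136.00 mm³, ΣAȳ = 269040.00 mm³.
x̄ = 458136.00/7776.00 = 58.92 mm; ȳ = 269040.00/7776.00 = 34.60 mm.

x̄ = 58.92 mm, ȳ = 34.60 mm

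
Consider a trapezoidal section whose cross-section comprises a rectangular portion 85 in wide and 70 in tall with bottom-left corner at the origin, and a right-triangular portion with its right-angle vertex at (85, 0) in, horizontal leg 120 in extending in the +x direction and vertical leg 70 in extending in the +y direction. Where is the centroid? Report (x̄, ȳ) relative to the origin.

rectangular portion: A = 85 × 70 = 5950.00, centroid at (42.50, 35.00).
triangular portion: A = ½·120·70 = 4200.00, centroid at (125.00, 23.33).
ΣA = 10150.00 in²
ΣAx̄ = (5950.00)(42.50) + (4200.00)(125.00) = 777875.00 in³
ΣAȳ = (5950.00)(35.00) + (4200.00)(23.33) = 306250.00 in³
x̄ = 777875.00 / 10150.00 = 76.64 in
ȳ = 306250.00 / 10150.00 = 30.17 in

x̄ = 76.64 in, ȳ = 30.17 in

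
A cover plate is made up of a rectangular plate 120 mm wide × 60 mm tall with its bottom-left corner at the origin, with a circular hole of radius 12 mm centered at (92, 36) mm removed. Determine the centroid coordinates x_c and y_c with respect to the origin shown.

plate: A = 120 × 60 = 7200.00, centroid at (60.00, 30.00).
hole: A = −π·12² = -452.39, centroid at (92.00, 36.00).
ΣA = 6747.61 mm²
ΣAx_c = (7200.00)(60.00) + (-452.39)(92.00) = 390380.18 mm³
ΣAy_c = (7200.00)(30.00) + (-452.39)(36.00) = 199713.98 mm³
x_c = 390380.18 / 6747.61 = 57.85 mm
y_c = 199713.98 / 6747.61 = 29.60 mm

x_c = 57.85 mm, y_c = 29.60 mm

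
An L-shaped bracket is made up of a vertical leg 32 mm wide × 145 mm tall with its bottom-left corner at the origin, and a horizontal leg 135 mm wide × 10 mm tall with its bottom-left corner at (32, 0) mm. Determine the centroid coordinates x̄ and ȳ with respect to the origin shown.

x̄ = 34.82 mm, ȳ = 57.29 mm

vertical leg: A = 32 × 145 = 4640.00, centroid at (16.00, 72.50).
horizontal leg: A = 135 × 10 = 1350.00, centroid at (99.50, 5.00).
ΣA = 5990.00 mm², ΣAx̄ = 208565.00 mm³, ΣAȳ = 343150.00 mm³.
x̄ = 208565.00/5990.00 = 34.82 mm; ȳ = 343150.00/5990.00 = 57.29 mm.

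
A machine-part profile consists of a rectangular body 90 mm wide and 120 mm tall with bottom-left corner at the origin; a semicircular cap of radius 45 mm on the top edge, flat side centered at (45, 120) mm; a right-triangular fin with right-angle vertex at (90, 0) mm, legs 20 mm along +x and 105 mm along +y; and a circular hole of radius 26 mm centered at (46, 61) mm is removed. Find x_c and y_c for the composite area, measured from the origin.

x_c = 49.04 mm, y_c = 77.29 mm

rectangular body: A = 90 × 120 = 10800.00, centroid at (45.00, 60.00).
semicircular top: A = ½π·45² = 3180.86, centroid at (45.00, 139.10).
triangular fin: A = ½·20·105 = 1050.00, centroid at (96.67, 35.00).
hole: A = −π·26² = -2123.72, centroid at (46.00, 61.00).
ΣA = 12907.15 mm²
ΣAx_c = (10800.00)(45.00) + (3180.86)(45.00) + (1050.00)(96.67) + (-2123.72)(46.00) = 632947.85 mm³
ΣAy_c = (10800.00)(60.00) + (3180.86)(139.10) + (1050.00)(35.00) + (-2123.72)(61.00) = 997656.79 mm³
x_c = 632947.85 / 12907.15 = 49.04 mm
y_c = 997656.79 / 12907.15 = 77.29 mm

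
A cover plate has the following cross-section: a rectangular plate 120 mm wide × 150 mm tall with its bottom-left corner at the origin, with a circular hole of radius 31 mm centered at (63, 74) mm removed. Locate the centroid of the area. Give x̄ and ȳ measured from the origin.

x̄ = 59.40 mm, ȳ = 75.20 mm

plate: A = 120 × 150 = 18000.00, centroid at (60.00, 75.00).
hole: A = −π·31² = -3019.07, centroid at (63.00, 74.00).
ΣA = 14980.93 mm²
ΣAx̄ = (18000.00)(60.00) + (-3019.07)(63.00) = 889798.56 mm³
ΣAȳ = (18000.00)(75.00) + (-3019.07)(74.00) = 1126588.78 mm³
x̄ = 889798.56 / 14980.93 = 59.40 mm
ȳ = 1126588.78 / 14980.93 = 75.20 mm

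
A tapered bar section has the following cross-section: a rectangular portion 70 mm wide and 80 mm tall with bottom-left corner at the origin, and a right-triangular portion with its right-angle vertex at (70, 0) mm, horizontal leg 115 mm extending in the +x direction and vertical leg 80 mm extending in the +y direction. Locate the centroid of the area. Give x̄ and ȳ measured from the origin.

rectangular portion: A = 70 × 80 = 5600.00, centroid at (35.00, 40.00).
triangular portion: A = ½·115·80 = 4600.00, centroid at (108.33, 26.67).
ΣA = 10200.00 mm², ΣAx̄ = 694333.33 mm³, ΣAȳ = 346666.67 mm³.
x̄ = 694333.33/10200.00 = 68.07 mm; ȳ = 346666.67/10200.00 = 33.99 mm.

x̄ = 68.07 mm, ȳ = 33.99 mm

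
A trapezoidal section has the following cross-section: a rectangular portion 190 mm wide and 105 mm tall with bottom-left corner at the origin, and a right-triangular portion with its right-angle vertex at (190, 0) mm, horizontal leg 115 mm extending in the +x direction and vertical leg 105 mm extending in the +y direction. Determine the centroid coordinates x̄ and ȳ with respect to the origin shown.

rectangular portion: A = 190 × 105 = 19950.00, centroid at (95.00, 52.50).
triangular portion: A = ½·115·105 = 6037.50, centroid at (228.33, 35.00).
ΣA = 25987.50 mm², ΣAx̄ = 3273812.50 mm³, ΣAȳ = 1258687.50 mm³.
x̄ = 3273812.50/25987.50 = 125.98 mm; ȳ = 1258687.50/25987.50 = 48.43 mm.

x̄ = 125.98 mm, ȳ = 48.43 mm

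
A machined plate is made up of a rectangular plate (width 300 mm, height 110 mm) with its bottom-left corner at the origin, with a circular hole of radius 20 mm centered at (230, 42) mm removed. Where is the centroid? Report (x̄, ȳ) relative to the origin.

x̄ = 146.83 mm, ȳ = 55.51 mm

plate: A = 300 × 110 = 33000.00, centroid at (150.00, 55.00).
hole: A = −π·20² = -1256.64, centroid at (230.00, 42.00).
ΣA = 31743.36 mm², ΣAx̄ = 4660973.48 mm³, ΣAȳ = 1762221.24 mm³.
x̄ = 4660973.48/31743.36 = 146.83 mm; ȳ = 1762221.24/31743.36 = 55.51 mm.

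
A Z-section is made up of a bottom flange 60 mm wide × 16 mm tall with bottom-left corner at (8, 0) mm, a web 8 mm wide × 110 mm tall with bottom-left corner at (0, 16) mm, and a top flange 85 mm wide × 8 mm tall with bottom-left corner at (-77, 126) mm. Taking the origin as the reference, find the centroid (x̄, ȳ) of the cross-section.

bottom flange: A = 60 × 16 = 960.00, centroid at (38.00, 8.00).
web: A = 8 × 110 = 880.00, centroid at (4.00, 71.00).
top flange: A = 85 × 8 = 680.00, centroid at (-34.50, 130.00).
ΣA = 2520.00 mm², ΣAx̄ = 16540.00 mm³, ΣAȳ = 158560.00 mm³.
x̄ = 16540.00/2520.00 = 6.56 mm; ȳ = 158560.00/2520.00 = 62.92 mm.

x̄ = 6.56 mm, ȳ = 62.92 mm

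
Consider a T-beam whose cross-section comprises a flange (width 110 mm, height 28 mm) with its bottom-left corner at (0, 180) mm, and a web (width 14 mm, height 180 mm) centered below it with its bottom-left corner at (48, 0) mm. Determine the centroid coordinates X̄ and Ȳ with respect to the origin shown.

web: A = 14 × 180 = 2520.00, centroid at (55.00, 90.00).
flange: A = 110 × 28 = 3080.00, centroid at (55.00, 194.00).
ΣA = 5600.00 mm²
ΣAX̄ = (2520.00)(55.00) + (3080.00)(55.00) = 308000.00 mm³
ΣAȲ = (2520.00)(90.00) + (3080.00)(194.00) = 824320.00 mm³
X̄ = 308000.00 / 5600.00 = 55.00 mm
Ȳ = 824320.00 / 5600.00 = 147.20 mm

X̄ = 55.00 mm, Ȳ = 147.20 mm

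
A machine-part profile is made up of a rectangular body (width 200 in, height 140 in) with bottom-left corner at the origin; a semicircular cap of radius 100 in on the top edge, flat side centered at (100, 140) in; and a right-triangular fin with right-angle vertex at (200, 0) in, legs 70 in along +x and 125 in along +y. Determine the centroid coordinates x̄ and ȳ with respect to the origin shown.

x̄ = 111.22 in, ȳ = 104.15 in

rectangular body: A = 200 × 140 = 28000.00, centroid at (100.00, 70.00).
semicircular top: A = ½π·100² = 15707.96, centroid at (100.00, 182.44).
triangular fin: A = ½·70·125 = 4375.00, centroid at (223.33, 41.67).
ΣA = 48082.96 in²
ΣAx̄ = (28000.00)(100.00) + (15707.96)(100.00) + (4375.00)(223.33) = 5347879.66 in³
ΣAȳ = (28000.00)(70.00) + (15707.96)(182.44) + (4375.00)(41.67) = 5008073.19 in³
x̄ = 5347879.66 / 48082.96 = 111.22 in
ȳ = 5008073.19 / 48082.96 = 104.15 in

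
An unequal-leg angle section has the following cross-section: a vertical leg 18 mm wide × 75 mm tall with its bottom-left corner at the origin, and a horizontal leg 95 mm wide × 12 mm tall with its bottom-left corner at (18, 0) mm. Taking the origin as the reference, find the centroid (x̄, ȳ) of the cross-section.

x̄ = 34.87 mm, ȳ = 23.08 mm

Part | A | x̄ᵢ | ȳᵢ | A·x̄ᵢ | A·ȳᵢ
vertical leg | 1350.00 | 9.00 | 37.50 | 12150.00 | 50625.00
horizontal leg | 1140.00 | 65.50 | 6.00 | 74670.00 | 6840.00
Σ | 2490.00 |  |  | 86820.00 | 57465.00
x̄ = 86820.00 / 2490.00 = 34.87 mm
ȳ = 57465.00 / 2490.00 = 23.08 mm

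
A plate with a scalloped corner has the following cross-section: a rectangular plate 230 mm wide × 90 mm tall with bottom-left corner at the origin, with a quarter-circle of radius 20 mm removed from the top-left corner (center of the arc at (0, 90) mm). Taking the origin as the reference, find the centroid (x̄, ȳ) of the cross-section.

Part | A | x̄ᵢ | ȳᵢ | A·x̄ᵢ | A·ȳᵢ
plate | 20700.00 | 115.00 | 45.00 | 2380500.00 | 931500.00
removed quarter-circle | -314.16 | 8.49 | 81.51 | -2666.67 | -25607.67
Σ | 20385.84 |  |  | 2377833.33 | 905892.33
x̄ = 2377833.33 / 20385.84 = 116.64 mm
ȳ = 905892.33 / 20385.84 = 44.44 mm

x̄ = 116.64 mm, ȳ = 44.44 mm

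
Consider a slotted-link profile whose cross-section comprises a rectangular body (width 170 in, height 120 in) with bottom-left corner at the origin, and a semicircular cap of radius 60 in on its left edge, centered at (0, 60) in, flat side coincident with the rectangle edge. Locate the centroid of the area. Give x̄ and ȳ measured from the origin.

rectangular body: A = 170 × 120 = 20400.00, centroid at (85.00, 60.00).
semicircular end: A = ½π·60² = 5654.87, centroid at (-25.46, 60.00).
ΣA = 26054.87 in², ΣAx̄ = 1590000.00 in³, ΣAȳ = 1563292.01 in³.
x̄ = 1590000.00/26054.87 = 61.03 in; ȳ = 1563292.01/26054.87 = 60.00 in.

x̄ = 61.03 in, ȳ = 60.00 in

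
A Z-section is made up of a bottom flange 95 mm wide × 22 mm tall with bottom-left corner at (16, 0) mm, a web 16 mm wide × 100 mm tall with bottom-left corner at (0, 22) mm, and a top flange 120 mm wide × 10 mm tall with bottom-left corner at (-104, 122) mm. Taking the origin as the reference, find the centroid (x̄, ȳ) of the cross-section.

x̄ = 18.96 mm, ȳ = 59.43 mm

bottom flange: A = 95 × 22 = 2090.00, centroid at (63.50, 11.00).
web: A = 16 × 100 = 1600.00, centroid at (8.00, 72.00).
top flange: A = 120 × 10 = 1200.00, centroid at (-44.00, 127.00).
ΣA = 4890.00 mm², ΣAx̄ = 92715.00 mm³, ΣAȳ = 290590.00 mm³.
x̄ = 92715.00/4890.00 = 18.96 mm; ȳ = 290590.00/4890.00 = 59.43 mm.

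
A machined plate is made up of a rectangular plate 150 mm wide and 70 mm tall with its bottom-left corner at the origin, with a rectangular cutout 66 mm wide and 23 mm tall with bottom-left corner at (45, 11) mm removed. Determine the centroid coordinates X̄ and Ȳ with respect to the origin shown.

X̄ = 74.49 mm, Ȳ = 37.11 mm

plate: A = 150 × 70 = 10500.00, centroid at (75.00, 35.00).
hole: A = −(66 × 23) = -1518.00, centroid at (78.00, 22.50).
ΣA = 8982.00 mm²
ΣAX̄ = (10500.00)(75.00) + (-1518.00)(78.00) = 669096.00 mm³
ΣAȲ = (10500.00)(35.00) + (-1518.00)(22.50) = 333345.00 mm³
X̄ = 669096.00 / 8982.00 = 74.49 mm
Ȳ = 333345.00 / 8982.00 = 37.11 mm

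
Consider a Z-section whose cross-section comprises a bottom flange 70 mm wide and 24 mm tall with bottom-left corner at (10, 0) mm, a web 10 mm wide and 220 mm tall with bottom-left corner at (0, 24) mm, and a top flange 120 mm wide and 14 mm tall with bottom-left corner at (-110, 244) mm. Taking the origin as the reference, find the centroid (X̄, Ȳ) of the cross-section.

X̄ = 0.47 mm, Ȳ = 132.49 mm

bottom flange: A = 70 × 24 = 1680.00, centroid at (45.00, 12.00).
web: A = 10 × 220 = 2200.00, centroid at (5.00, 134.00).
top flange: A = 120 × 14 = 1680.00, centroid at (-50.00, 251.00).
ΣA = 5560.00 mm², ΣAX̄ = 2600.00 mm³, ΣAȲ = 736640.00 mm³.
X̄ = 2600.00/5560.00 = 0.47 mm; Ȳ = 736640.00/5560.00 = 132.49 mm.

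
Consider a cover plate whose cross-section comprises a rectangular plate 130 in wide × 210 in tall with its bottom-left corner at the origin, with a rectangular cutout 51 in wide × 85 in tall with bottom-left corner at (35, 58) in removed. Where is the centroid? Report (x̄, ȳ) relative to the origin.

plate: A = 130 × 210 = 27300.00, centroid at (65.00, 105.00).
hole: A = −(51 × 85) = -4335.00, centroid at (60.50, 100.50).
ΣA = 22965.00 in²
ΣAx̄ = (27300.00)(65.00) + (-4335.00)(60.50) = 1512232.50 in³
ΣAȳ = (27300.00)(105.00) + (-4335.00)(100.50) = 2430832.50 in³
x̄ = 1512232.50 / 22965.00 = 65.85 in
ȳ = 2430832.50 / 22965.00 = 105.85 in

x̄ = 65.85 in, ȳ = 105.85 in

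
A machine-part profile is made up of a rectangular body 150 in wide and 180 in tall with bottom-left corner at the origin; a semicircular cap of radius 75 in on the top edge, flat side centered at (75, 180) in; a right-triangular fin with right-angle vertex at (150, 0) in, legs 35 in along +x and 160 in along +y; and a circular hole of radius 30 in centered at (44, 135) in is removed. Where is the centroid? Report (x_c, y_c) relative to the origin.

x_c = 84.22 in, y_c = 113.64 in

rectangular body: A = 150 × 180 = 27000.00, centroid at (75.00, 90.00).
semicircular top: A = ½π·75² = 8835.73, centroid at (75.00, 211.83).
triangular fin: A = ½·35·160 = 2800.00, centroid at (161.67, 53.33).
hole: A = −π·30² = -2827.43, centroid at (44.00, 135.00).
ΣA = 35808.30 in²
ΣAx_c = (27000.00)(75.00) + (8835.73)(75.00) + (2800.00)(161.67) + (-2827.43)(44.00) = 3015939.30 in³
ΣAy_c = (27000.00)(90.00) + (8835.73)(211.83) + (2800.00)(53.33) + (-2827.43)(135.00) = 4069311.11 in³
x_c = 3015939.30 / 35808.30 = 84.22 in
y_c = 4069311.11 / 35808.30 = 113.64 in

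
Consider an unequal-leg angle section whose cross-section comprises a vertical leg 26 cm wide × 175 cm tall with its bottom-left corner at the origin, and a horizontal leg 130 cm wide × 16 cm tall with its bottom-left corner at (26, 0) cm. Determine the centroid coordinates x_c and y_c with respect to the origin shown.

x_c = 37.47 cm, y_c = 62.56 cm

vertical leg: A = 26 × 175 = 4550.00, centroid at (13.00, 87.50).
horizontal leg: A = 130 × 16 = 2080.00, centroid at (91.00, 8.00).
ΣA = 6630.00 cm², ΣAx_c = 248430.00 cm³, ΣAy_c = 414765.00 cm³.
x_c = 248430.00/6630.00 = 37.47 cm; y_c = 414765.00/6630.00 = 62.56 cm.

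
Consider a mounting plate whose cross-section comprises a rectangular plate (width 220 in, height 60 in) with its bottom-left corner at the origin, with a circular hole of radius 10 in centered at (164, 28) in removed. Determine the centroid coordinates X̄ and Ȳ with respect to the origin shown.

plate: A = 220 × 60 = 13200.00, centroid at (110.00, 30.00).
hole: A = −π·10² = -314.16, centroid at (164.00, 28.00).
ΣA = 12885.84 in²
ΣAX̄ = (13200.00)(110.00) + (-314.16)(164.00) = 1400477.88 in³
ΣAȲ = (13200.00)(30.00) + (-314.16)(28.00) = 387203.54 in³
X̄ = 1400477.88 / 12885.84 = 108.68 in
Ȳ = 387203.54 / 12885.84 = 30.05 in

X̄ = 108.68 in, Ȳ = 30.05 in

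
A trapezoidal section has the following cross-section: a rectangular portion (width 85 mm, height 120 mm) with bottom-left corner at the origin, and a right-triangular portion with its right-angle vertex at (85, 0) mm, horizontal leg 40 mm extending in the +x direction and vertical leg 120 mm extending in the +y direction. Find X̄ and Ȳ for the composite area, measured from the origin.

Part | A | x̄ᵢ | ȳᵢ | A·x̄ᵢ | A·ȳᵢ
rectangular portion | 10200.00 | 42.50 | 60.00 | 433500.00 | 612000.00
triangular portion | 2400.00 | 98.33 | 40.00 | 236000.00 | 96000.00
Σ | 12600.00 |  |  | 669500.00 | 708000.00
X̄ = 669500.00 / 12600.00 = 53.13 mm
Ȳ = 708000.00 / 12600.00 = 56.19 mm

X̄ = 53.13 mm, Ȳ = 56.19 mm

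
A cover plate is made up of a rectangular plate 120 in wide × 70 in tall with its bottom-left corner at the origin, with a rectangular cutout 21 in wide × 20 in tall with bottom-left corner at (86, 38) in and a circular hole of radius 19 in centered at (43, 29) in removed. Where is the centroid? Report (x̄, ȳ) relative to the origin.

plate: A = 120 × 70 = 8400.00, centroid at (60.00, 35.00).
hole 1: A = −(21 × 20) = -420.00, centroid at (96.50, 48.00).
hole 2: A = −π·19² = -1134.11, centroid at (43.00, 29.00).
ΣA = 6845.89 in², ΣAx̄ = 414703.06 in³, ΣAȳ = 240950.67 in³.
x̄ = 414703.06/6845.89 = 60.58 in; ȳ = 240950.67/6845.89 = 35.20 in.

x̄ = 60.58 in, ȳ = 35.20 in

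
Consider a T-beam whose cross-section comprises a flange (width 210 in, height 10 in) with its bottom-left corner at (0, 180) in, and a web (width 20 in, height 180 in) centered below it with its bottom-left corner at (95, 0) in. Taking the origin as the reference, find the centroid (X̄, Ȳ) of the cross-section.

Part | A | x̄ᵢ | ȳᵢ | A·x̄ᵢ | A·ȳᵢ
web | 3600.00 | 105.00 | 90.00 | 378000.00 | 324000.00
flange | 2100.00 | 105.00 | 185.00 | 220500.00 | 388500.00
Σ | 5700.00 |  |  | 598500.00 | 712500.00
X̄ = 598500.00 / 5700.00 = 105.00 in
Ȳ = 712500.00 / 5700.00 = 125.00 in

X̄ = 105.00 in, Ȳ = 125.00 in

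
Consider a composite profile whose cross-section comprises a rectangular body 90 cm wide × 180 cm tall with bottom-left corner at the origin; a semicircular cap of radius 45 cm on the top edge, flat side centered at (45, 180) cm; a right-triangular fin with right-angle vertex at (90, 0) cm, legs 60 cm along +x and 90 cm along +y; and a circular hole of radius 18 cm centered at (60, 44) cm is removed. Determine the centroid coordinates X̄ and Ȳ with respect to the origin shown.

X̄ = 52.61 cm, Ȳ = 101.01 cm

rectangular body: A = 90 × 180 = 16200.00, centroid at (45.00, 90.00).
semicircular top: A = ½π·45² = 3180.86, centroid at (45.00, 199.10).
triangular fin: A = ½·60·90 = 2700.00, centroid at (110.00, 30.00).
hole: A = −π·18² = -1017.88, centroid at (60.00, 44.00).
ΣA = 21062.99 cm², ΣAX̄ = 1108066.25 cm³, ΣAȲ = 2127518.72 cm³.
X̄ = 1108066.25/21062.99 = 52.61 cm; Ȳ = 2127518.72/21062.99 = 101.01 cm.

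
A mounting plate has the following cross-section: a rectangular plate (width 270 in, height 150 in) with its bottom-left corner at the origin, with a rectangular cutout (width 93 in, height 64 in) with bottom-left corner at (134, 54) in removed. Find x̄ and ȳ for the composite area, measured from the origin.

x̄ = 127.16 in, ȳ = 73.10 in

plate: A = 270 × 150 = 40500.00, centroid at (135.00, 75.00).
hole: A = −(93 × 64) = -5952.00, centroid at (180.50, 86.00).
ΣA = 34548.00 in², ΣAx̄ = 4393164.00 in³, ΣAȳ = 2525628.00 in³.
x̄ = 4393164.00/34548.00 = 127.16 in; ȳ = 2525628.00/34548.00 = 73.10 in.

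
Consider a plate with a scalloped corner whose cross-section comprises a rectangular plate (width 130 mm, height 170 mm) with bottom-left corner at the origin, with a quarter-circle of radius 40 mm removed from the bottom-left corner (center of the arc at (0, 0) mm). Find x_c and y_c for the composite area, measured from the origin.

plate: A = 130 × 170 = 22100.00, centroid at (65.00, 85.00).
removed quarter-circle: A = −¼π·40² = -1256.64, centroid at (16.98, 16.98).
ΣA = 20843.36 mm², ΣAx_c = 1415166.67 mm³, ΣAy_c = 1857166.67 mm³.
x_c = 1415166.67/20843.36 = 67.90 mm; y_c = 1857166.67/20843.36 = 89.10 mm.

x_c = 67.90 mm, y_c = 89.10 mm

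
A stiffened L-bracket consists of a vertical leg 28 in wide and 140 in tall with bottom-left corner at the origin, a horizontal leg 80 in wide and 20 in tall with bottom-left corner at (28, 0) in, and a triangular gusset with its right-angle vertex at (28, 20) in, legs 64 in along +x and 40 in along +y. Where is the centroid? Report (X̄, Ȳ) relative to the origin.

vertical leg: A = 28 × 140 = 3920.00, centroid at (14.00, 70.00).
horizontal leg: A = 80 × 20 = 1600.00, centroid at (68.00, 10.00).
gusset: A = ½·64·40 = 1280.00, centroid at (49.33, 33.33).
ΣA = 6800.00 in²
ΣAX̄ = (3920.00)(14.00) + (1600.00)(68.00) + (1280.00)(49.33) = 226826.67 in³
ΣAȲ = (3920.00)(70.00) + (1600.00)(10.00) + (1280.00)(33.33) = 333066.67 in³
X̄ = 226826.67 / 6800.00 = 33.36 in
Ȳ = 333066.67 / 6800.00 = 48.98 in

X̄ = 33.36 in, Ȳ = 48.98 in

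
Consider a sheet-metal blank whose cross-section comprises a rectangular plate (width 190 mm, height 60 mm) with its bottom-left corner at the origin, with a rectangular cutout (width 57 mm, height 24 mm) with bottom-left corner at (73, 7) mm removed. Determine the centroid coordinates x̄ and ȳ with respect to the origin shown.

plate: A = 190 × 60 = 11400.00, centroid at (95.00, 30.00).
hole: A = −(57 × 24) = -1368.00, centroid at (101.50, 19.00).
ΣA = 10032.00 mm², ΣAx̄ = 944148.00 mm³, ΣAȳ = 316008.00 mm³.
x̄ = 944148.00/10032.00 = 94.11 mm; ȳ = 316008.00/10032.00 = 31.50 mm.

x̄ = 94.11 mm, ȳ = 31.50 mm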